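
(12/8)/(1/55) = 165/2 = 82.50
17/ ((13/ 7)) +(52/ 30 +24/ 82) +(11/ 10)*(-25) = -260959/ 15990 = -16.32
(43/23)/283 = 43/6509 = 0.01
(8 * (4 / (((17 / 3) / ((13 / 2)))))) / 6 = 104 / 17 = 6.12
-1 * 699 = -699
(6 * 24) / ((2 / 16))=1152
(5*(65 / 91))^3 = 15625 / 343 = 45.55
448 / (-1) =-448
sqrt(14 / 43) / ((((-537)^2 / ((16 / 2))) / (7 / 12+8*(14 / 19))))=2954*sqrt(602) / 706792419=0.00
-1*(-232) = 232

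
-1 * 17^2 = -289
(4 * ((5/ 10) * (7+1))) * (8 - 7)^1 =16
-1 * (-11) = 11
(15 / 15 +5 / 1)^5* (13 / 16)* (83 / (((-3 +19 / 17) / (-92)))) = 102519027 / 4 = 25629756.75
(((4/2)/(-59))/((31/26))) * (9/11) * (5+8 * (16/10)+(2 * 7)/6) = -47112/100595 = -0.47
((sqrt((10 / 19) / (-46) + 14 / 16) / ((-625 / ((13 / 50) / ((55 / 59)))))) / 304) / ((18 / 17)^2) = -0.00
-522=-522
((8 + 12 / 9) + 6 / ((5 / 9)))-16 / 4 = 242 / 15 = 16.13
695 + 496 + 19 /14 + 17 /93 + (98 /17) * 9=27544043 /22134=1244.42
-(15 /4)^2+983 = 15503 /16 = 968.94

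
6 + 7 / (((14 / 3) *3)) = 13 / 2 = 6.50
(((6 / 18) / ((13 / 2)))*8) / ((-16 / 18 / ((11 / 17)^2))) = -726 / 3757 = -0.19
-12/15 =-4/5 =-0.80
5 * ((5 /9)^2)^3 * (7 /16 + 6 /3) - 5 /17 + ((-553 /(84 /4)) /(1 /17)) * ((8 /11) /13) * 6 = -1034935025497 /6890309712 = -150.20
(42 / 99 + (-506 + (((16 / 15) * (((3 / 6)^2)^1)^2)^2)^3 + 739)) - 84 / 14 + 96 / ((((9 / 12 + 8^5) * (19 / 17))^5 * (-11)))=174712632298179395886354523307602740838 / 768223432859998014426179055498046875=227.42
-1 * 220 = -220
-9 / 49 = -0.18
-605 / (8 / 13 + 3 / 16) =-753.53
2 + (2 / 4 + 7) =19 / 2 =9.50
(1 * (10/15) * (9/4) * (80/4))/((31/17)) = 510/31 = 16.45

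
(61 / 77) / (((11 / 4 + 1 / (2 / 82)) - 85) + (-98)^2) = 244 / 2945327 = 0.00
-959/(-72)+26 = 39.32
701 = 701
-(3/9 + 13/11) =-50/33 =-1.52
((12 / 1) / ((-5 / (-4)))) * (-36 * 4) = -6912 / 5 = -1382.40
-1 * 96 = -96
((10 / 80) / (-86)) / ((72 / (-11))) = 11 / 49536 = 0.00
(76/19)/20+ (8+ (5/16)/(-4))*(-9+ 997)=626161/80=7827.01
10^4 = 10000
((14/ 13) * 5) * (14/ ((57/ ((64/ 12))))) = 15680/ 2223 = 7.05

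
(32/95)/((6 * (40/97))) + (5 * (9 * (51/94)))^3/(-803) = -17.99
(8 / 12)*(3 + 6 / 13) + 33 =459 / 13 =35.31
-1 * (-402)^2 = -161604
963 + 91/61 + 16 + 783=107573/61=1763.49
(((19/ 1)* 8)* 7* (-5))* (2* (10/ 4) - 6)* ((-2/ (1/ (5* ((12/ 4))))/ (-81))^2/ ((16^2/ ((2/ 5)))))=3325/ 2916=1.14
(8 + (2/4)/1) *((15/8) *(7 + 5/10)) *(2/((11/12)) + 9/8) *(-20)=-5565375/704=-7905.36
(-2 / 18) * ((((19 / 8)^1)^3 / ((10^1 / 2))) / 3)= -6859 / 69120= -0.10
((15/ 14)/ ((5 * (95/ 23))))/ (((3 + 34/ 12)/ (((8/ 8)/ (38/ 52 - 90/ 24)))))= -10764/ 3654175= -0.00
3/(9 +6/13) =13/41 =0.32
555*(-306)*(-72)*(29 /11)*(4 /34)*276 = 11514234240 /11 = 1046748567.27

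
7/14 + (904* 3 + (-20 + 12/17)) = 91569/34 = 2693.21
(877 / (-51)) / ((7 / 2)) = -1754 / 357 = -4.91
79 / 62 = 1.27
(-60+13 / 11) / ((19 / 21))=-13587 / 209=-65.01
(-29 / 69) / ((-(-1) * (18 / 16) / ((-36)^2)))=-11136 / 23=-484.17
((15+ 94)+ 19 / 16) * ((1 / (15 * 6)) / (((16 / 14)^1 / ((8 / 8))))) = 12341 / 11520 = 1.07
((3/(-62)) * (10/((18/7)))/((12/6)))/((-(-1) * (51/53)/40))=-18550/4743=-3.91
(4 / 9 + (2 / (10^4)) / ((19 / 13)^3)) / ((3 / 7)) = 960398411 / 925965000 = 1.04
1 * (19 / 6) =19 / 6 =3.17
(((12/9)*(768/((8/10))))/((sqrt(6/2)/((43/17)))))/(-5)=-11008*sqrt(3)/51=-373.85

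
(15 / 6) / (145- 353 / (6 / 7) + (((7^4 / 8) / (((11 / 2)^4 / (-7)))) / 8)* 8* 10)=-0.01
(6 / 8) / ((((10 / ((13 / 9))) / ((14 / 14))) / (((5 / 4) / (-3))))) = -13 / 288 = -0.05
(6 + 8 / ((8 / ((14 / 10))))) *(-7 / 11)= -259 / 55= -4.71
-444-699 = -1143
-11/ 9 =-1.22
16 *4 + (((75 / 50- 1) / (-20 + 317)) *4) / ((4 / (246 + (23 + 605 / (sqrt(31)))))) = 55 *sqrt(31) / 1674 + 38285 / 594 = 64.64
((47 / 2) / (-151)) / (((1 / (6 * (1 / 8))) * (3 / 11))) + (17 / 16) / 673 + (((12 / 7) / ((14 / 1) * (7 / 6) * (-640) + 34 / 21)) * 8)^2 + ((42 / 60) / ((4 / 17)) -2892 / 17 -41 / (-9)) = -271336441304640754093 / 1664502976841436720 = -163.01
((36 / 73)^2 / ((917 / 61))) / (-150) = -0.00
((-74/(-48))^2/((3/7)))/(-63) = -0.09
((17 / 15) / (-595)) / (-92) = 1 / 48300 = 0.00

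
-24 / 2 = -12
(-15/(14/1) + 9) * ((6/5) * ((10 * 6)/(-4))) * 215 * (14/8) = -214785/4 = -53696.25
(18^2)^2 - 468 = 104508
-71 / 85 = -0.84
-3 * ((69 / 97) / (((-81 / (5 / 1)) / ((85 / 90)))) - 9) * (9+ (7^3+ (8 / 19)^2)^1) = 27094779344 / 2836377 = 9552.60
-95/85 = -19/17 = -1.12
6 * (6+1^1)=42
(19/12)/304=1/192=0.01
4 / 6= 2 / 3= 0.67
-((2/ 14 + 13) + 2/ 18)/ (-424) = 835/ 26712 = 0.03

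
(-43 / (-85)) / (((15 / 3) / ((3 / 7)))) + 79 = 235154 / 2975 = 79.04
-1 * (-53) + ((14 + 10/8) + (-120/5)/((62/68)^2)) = 151377/3844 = 39.38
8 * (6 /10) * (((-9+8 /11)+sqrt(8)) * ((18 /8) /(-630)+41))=-447681 /275+68874 * sqrt(2) /175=-1071.34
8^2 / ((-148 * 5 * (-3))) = 16 / 555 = 0.03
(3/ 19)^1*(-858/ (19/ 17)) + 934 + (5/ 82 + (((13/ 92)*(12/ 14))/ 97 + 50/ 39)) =7339180293896/ 9014741463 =814.13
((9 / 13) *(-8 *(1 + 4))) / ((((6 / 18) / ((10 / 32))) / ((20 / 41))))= -6750 / 533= -12.66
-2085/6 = -695/2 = -347.50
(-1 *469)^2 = 219961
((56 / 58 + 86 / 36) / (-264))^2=0.00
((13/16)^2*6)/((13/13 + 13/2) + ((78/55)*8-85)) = -27885/465728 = -0.06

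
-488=-488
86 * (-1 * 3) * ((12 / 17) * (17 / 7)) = -3096 / 7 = -442.29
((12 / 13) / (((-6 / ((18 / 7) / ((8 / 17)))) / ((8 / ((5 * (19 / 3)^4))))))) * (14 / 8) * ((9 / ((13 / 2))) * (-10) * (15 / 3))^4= -33608.21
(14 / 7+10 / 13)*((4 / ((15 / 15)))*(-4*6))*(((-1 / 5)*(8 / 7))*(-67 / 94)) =-926208 / 21385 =-43.31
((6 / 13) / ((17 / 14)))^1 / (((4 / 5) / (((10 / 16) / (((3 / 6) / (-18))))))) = -4725 / 442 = -10.69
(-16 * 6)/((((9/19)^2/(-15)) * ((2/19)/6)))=1097440/3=365813.33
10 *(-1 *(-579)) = 5790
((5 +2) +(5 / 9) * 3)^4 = 456976 / 81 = 5641.68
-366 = -366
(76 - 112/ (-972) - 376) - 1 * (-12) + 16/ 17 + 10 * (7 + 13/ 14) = -6004843/ 28917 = -207.66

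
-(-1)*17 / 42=17 / 42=0.40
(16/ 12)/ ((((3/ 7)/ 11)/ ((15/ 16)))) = 32.08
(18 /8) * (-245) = -2205 /4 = -551.25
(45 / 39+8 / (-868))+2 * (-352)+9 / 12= -7922557 / 11284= -702.11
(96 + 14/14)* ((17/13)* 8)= 13192/13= 1014.77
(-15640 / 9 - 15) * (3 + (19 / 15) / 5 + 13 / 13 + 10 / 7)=-1882273 / 189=-9959.12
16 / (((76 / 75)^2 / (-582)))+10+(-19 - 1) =-3277360 / 361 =-9078.56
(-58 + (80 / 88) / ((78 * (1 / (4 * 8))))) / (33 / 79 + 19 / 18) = -11718228 / 299585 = -39.11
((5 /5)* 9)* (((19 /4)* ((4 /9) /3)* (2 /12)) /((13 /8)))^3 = 438976 /129730653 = 0.00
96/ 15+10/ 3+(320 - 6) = 323.73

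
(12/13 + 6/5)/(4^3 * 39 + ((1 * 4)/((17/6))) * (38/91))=2737/3218520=0.00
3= 3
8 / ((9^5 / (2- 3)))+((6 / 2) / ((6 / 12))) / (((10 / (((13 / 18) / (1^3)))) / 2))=255839 / 295245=0.87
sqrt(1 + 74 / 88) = 9 * sqrt(11) / 22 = 1.36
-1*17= -17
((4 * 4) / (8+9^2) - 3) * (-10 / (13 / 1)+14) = -43172 / 1157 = -37.31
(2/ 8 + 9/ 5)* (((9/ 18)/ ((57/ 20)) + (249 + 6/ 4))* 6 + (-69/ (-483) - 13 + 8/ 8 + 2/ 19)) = 2034379/ 665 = 3059.22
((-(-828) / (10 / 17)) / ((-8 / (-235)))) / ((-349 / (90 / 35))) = -1488537 / 4886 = -304.65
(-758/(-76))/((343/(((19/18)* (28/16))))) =379/7056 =0.05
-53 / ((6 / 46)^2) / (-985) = 28037 / 8865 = 3.16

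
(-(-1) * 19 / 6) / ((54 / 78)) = 4.57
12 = 12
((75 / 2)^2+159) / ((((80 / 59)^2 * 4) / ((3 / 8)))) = 65383623 / 819200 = 79.81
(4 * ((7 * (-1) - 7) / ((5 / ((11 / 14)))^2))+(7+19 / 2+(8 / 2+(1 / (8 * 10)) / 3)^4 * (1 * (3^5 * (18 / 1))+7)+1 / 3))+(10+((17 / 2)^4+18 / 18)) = 26277456141446347 / 23224320000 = 1131462.89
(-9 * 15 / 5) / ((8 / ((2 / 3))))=-9 / 4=-2.25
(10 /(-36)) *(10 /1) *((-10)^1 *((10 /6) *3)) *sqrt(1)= 1250 /9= 138.89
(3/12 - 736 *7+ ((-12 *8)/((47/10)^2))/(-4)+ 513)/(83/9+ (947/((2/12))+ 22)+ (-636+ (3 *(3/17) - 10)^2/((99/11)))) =-0.91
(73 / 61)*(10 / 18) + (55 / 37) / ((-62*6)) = 1664555 / 2518812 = 0.66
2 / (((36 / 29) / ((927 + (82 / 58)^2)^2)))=1390451.39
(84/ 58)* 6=252/ 29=8.69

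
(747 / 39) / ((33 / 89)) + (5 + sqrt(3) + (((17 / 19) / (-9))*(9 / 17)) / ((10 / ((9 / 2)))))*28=28*sqrt(3) + 2594656 / 13585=239.49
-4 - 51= -55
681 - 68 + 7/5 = 3072/5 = 614.40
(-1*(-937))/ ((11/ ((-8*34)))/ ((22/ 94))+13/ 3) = 764592/ 3395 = 225.21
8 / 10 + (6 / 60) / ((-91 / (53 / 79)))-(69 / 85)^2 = 14574597 / 103881050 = 0.14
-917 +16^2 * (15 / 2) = 1003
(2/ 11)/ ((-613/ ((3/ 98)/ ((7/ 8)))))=-24/ 2312849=-0.00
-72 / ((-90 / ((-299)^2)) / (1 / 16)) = 89401 / 20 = 4470.05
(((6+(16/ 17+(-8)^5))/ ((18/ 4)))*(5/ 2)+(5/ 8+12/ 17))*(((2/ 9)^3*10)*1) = -2750110/ 1377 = -1997.18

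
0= 0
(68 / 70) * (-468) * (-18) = 286416 / 35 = 8183.31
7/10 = 0.70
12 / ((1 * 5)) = 12 / 5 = 2.40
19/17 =1.12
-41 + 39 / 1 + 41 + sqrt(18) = 3 * sqrt(2) + 39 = 43.24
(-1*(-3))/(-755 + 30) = -3/725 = -0.00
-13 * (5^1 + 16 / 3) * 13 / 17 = -5239 / 51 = -102.73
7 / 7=1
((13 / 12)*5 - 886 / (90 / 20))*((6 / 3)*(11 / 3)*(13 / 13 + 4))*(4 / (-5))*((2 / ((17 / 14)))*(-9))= -83256.63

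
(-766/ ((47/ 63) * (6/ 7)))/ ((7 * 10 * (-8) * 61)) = 8043/ 229360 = 0.04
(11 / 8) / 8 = 11 / 64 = 0.17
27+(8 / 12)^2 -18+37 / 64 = 5773 / 576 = 10.02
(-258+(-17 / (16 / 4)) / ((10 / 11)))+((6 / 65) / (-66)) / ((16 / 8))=-300501 / 1144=-262.68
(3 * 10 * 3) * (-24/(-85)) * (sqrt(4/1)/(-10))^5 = -432/53125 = -0.01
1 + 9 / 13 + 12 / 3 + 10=204 / 13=15.69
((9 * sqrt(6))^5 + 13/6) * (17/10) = 221/60 + 18068994 * sqrt(6)/5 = 8851966.78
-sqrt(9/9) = -1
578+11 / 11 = 579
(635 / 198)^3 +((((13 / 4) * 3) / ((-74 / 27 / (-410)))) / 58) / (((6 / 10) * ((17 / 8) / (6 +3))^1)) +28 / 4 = 30796157071379 / 141593792472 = 217.50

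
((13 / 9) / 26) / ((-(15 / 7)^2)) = -49 / 4050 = -0.01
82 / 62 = 41 / 31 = 1.32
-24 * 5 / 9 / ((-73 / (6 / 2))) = 40 / 73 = 0.55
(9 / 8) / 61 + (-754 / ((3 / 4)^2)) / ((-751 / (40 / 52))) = 4589471 / 3298392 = 1.39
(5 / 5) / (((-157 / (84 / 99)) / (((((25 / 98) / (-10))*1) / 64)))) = 5 / 2321088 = 0.00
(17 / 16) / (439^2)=17 / 3083536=0.00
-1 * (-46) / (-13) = -46 / 13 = -3.54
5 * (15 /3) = 25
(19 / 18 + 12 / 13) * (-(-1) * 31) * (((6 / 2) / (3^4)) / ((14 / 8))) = 28706 / 22113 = 1.30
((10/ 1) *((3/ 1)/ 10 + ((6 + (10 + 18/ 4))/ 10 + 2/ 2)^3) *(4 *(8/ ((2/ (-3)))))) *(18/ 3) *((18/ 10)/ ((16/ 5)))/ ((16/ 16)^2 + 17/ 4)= -8847.55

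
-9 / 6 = -1.50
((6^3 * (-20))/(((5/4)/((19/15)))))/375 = -7296/625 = -11.67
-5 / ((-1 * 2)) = 2.50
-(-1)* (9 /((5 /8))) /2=36 /5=7.20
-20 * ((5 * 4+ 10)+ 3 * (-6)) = -240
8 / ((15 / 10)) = 16 / 3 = 5.33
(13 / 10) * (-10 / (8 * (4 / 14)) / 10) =-91 / 160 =-0.57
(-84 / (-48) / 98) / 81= 1 / 4536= 0.00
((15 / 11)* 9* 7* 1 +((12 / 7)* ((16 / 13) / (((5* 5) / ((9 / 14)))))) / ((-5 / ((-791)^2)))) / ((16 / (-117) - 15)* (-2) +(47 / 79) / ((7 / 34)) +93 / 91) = -596348873127 / 3041245625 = -196.09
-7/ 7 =-1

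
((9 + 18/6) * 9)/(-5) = -21.60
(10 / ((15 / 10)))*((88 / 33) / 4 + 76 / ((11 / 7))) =32360 / 99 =326.87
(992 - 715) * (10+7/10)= 29639/10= 2963.90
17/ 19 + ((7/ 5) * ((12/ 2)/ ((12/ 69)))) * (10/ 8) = 9313/ 152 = 61.27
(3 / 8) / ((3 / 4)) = 0.50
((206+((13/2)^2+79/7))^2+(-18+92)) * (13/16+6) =459385.86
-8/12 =-2/3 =-0.67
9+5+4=18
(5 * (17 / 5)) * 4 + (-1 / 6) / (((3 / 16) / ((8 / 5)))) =2996 / 45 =66.58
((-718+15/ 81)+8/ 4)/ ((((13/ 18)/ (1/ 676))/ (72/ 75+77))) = -37668323/ 329550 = -114.30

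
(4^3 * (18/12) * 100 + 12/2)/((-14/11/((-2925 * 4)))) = 618146100/7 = 88306585.71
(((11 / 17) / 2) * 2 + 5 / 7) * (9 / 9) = 162 / 119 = 1.36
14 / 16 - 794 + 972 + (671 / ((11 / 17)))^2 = 8604383 / 8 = 1075547.88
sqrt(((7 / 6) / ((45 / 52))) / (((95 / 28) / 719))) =14 *sqrt(1065558) / 855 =16.90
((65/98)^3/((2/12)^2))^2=6108930140625/55365148804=110.34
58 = 58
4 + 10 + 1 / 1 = 15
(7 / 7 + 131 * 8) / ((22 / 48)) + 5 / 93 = 2341423 / 1023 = 2288.78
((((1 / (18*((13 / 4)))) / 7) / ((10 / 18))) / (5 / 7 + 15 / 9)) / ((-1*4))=-3 / 6500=-0.00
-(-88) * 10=880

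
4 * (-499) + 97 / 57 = -113675 / 57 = -1994.30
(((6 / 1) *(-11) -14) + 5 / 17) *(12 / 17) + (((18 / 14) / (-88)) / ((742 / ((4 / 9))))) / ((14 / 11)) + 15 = -1734276889 / 42029848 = -41.26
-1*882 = -882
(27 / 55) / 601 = 27 / 33055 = 0.00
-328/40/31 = -41/155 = -0.26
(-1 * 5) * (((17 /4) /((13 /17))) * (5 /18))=-7225 /936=-7.72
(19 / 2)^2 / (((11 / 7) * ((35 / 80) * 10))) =722 / 55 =13.13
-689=-689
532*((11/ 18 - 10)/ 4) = -22477/ 18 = -1248.72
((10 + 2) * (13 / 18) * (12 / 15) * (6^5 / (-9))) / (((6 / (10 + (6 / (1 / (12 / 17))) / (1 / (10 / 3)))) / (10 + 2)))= -4912128 / 17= -288948.71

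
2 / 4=1 / 2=0.50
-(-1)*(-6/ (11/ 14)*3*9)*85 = -192780/ 11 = -17525.45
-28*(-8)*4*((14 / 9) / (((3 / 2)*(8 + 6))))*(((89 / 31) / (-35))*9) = -22784 / 465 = -49.00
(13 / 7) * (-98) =-182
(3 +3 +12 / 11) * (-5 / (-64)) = 195 / 352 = 0.55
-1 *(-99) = 99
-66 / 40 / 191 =-33 / 3820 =-0.01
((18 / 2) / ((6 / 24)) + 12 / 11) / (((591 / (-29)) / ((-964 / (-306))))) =-111824 / 19503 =-5.73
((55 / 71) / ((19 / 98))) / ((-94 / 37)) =-99715 / 63403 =-1.57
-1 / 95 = -0.01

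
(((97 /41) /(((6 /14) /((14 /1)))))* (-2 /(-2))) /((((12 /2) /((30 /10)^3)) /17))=242403 /41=5912.27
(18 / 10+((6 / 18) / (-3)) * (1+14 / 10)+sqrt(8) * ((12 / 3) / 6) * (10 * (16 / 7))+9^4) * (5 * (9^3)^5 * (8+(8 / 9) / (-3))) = 1691865895335782400 * sqrt(2) / 7+52044967189082421216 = 52386775716925330187.82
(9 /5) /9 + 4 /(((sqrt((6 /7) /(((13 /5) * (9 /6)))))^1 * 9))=1 /5 + 2 * sqrt(455) /45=1.15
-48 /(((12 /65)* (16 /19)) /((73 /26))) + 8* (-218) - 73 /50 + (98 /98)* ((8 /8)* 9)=-520667 /200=-2603.34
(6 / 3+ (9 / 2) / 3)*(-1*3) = -10.50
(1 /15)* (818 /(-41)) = -818 /615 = -1.33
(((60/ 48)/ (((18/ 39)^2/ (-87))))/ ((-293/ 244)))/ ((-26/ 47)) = -5404295/ 7032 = -768.53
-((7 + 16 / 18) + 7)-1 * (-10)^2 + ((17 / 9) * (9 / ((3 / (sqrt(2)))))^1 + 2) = -1016 / 9 + 17 * sqrt(2) / 3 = -104.88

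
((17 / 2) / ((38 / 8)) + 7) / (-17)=-167 / 323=-0.52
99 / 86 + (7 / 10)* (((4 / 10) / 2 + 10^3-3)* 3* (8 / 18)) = 931.87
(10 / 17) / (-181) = -10 / 3077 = -0.00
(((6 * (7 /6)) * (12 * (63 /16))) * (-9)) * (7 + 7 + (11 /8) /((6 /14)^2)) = -2046681 /32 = -63958.78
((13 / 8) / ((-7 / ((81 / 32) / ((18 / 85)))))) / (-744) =3315 / 888832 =0.00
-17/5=-3.40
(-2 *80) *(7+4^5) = -164960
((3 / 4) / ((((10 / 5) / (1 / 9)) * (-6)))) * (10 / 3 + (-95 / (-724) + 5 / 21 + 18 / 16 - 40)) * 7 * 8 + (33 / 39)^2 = 63403427 / 4404816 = 14.39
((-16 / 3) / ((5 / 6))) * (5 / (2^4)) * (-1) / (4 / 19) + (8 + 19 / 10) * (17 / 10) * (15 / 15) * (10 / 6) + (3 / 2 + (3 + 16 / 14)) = 6047 / 140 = 43.19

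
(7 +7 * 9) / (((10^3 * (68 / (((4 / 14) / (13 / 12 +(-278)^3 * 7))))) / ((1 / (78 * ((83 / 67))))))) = -67 / 3310427162256500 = -0.00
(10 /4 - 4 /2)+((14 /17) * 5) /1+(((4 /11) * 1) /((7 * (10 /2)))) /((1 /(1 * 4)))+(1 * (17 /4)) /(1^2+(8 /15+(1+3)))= 11793149 /2172940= 5.43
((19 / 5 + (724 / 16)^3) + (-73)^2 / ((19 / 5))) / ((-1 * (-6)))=571874899 / 36480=15676.40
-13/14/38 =-13/532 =-0.02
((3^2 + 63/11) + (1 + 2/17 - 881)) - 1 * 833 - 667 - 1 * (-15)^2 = -484359/187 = -2590.16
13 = 13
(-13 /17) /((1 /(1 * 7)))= -91 /17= -5.35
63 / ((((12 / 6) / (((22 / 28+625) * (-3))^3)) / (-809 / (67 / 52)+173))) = 4980116813096143791 / 52528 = 94808803173472.13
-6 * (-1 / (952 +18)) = 3 / 485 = 0.01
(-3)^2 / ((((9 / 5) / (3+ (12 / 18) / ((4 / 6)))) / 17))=340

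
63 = 63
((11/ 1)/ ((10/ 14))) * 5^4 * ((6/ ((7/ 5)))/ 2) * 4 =82500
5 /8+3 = 3.62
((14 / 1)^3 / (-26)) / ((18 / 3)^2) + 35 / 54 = -2.28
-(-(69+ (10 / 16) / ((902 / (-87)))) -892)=6934141 / 7216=960.94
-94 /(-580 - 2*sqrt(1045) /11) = 29986 /185001 - 47*sqrt(1045) /925005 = 0.16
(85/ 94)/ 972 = 0.00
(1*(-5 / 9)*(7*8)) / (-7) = 4.44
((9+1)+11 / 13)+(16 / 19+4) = 3875 / 247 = 15.69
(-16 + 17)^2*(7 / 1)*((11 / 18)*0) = 0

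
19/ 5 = 3.80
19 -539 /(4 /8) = -1059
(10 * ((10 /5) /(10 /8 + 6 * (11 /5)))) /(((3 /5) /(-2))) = -4000 /867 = -4.61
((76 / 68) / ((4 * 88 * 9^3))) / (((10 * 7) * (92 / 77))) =19 / 364849920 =0.00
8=8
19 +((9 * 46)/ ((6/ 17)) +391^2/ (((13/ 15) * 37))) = 5959.60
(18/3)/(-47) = -0.13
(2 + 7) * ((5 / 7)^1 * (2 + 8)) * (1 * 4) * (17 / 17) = 1800 / 7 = 257.14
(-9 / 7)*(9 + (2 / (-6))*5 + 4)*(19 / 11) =-1938 / 77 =-25.17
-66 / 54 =-11 / 9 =-1.22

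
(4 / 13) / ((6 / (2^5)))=64 / 39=1.64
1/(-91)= -1/91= -0.01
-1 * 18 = -18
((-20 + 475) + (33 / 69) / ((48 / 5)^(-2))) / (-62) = -8.05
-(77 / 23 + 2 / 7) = -585 / 161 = -3.63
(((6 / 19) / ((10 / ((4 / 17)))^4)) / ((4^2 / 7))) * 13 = 546 / 991811875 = 0.00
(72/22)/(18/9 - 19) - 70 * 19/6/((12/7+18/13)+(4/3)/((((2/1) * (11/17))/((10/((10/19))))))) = -126930667/12733204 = -9.97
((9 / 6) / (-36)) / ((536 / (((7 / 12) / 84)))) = -1 / 1852416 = -0.00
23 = 23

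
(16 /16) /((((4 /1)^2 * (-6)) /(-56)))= 7 /12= 0.58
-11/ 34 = -0.32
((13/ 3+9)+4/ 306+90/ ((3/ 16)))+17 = 78083/ 153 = 510.35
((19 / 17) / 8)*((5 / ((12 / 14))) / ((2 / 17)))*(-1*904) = -75145 / 12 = -6262.08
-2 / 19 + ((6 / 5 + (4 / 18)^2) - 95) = -93.86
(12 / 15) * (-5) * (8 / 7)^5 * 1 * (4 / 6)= -262144 / 50421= -5.20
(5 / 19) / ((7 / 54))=270 / 133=2.03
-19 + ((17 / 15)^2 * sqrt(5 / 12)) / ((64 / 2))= -19 + 289 * sqrt(15) / 43200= -18.97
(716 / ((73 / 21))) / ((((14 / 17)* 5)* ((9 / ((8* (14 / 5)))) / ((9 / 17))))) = 120288 / 1825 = 65.91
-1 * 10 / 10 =-1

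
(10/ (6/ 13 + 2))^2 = 4225/ 256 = 16.50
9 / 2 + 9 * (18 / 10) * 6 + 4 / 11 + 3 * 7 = 13537 / 110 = 123.06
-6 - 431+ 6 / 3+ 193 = -242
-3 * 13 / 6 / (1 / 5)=-65 / 2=-32.50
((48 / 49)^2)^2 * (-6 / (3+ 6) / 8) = -442368 / 5764801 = -0.08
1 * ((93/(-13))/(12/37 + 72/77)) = -5.68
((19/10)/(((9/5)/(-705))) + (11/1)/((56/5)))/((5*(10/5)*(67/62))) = -68.77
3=3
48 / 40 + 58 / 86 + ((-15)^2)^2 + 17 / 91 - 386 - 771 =967881748 / 19565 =49470.06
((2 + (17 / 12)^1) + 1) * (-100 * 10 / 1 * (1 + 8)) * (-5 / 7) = 28392.86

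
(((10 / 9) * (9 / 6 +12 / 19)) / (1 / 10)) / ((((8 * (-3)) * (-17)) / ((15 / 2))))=1125 / 2584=0.44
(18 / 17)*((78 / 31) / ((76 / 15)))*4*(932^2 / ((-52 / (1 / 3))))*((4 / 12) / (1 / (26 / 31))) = -1016290080 / 310403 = -3274.10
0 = 0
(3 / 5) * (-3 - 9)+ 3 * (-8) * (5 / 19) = -1284 / 95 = -13.52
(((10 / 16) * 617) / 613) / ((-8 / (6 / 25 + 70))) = -270863 / 49040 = -5.52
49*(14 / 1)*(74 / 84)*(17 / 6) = 30821 / 18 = 1712.28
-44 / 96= -11 / 24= -0.46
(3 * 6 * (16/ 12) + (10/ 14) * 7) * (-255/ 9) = -2465/ 3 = -821.67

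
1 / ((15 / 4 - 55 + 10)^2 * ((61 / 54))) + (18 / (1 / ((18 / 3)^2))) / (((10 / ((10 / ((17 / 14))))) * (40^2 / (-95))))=-397571037 / 12547700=-31.68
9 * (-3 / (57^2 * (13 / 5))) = -15 / 4693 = -0.00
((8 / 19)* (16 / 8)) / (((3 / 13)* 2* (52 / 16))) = 32 / 57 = 0.56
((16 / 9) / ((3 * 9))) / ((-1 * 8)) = -2 / 243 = -0.01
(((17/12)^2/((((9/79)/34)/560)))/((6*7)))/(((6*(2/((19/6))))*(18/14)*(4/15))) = 6146.75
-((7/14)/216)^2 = -1/186624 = -0.00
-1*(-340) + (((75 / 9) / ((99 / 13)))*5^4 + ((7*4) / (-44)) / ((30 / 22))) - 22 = 1487162 / 1485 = 1001.46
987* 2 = 1974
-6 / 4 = -3 / 2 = -1.50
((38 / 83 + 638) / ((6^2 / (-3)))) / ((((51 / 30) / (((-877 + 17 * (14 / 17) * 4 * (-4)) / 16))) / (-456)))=-1385674560 / 1411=-982051.42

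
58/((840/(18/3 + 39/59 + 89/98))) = 253837/485688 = 0.52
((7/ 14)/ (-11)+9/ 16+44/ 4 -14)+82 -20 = 10475/ 176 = 59.52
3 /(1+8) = 1 /3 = 0.33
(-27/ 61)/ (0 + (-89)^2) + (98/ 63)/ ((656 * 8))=2744635/ 11410802496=0.00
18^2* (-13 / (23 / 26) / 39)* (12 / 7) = -33696 / 161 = -209.29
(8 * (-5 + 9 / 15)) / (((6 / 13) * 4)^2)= -1859 / 180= -10.33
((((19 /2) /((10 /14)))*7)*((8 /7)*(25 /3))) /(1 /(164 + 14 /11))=1611960 /11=146541.82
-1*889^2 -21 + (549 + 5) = -789788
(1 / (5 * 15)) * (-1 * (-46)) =46 / 75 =0.61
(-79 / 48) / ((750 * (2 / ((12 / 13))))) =-79 / 78000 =-0.00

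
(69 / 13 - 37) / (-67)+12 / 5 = 12512 / 4355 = 2.87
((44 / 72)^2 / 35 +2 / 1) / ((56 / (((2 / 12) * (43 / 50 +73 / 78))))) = 39924551 / 3714984000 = 0.01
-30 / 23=-1.30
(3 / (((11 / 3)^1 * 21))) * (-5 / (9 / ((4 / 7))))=-20 / 1617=-0.01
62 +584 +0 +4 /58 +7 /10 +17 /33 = 6194509 /9570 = 647.28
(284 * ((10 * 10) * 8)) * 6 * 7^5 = 22911302400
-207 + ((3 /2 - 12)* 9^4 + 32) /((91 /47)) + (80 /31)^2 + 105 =-35659.62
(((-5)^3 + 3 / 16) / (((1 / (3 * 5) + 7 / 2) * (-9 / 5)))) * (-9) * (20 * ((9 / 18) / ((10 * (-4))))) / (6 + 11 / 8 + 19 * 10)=149775 / 675812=0.22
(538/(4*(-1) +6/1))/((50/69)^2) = 1280709/2500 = 512.28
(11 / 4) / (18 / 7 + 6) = 77 / 240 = 0.32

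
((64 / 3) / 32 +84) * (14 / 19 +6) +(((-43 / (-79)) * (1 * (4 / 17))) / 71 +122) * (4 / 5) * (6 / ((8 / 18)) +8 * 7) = 199840873028 / 27175605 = 7353.69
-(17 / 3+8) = -41 / 3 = -13.67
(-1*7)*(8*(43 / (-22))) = 1204 / 11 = 109.45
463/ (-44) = -463/ 44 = -10.52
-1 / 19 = -0.05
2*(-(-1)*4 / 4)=2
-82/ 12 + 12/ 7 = -215/ 42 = -5.12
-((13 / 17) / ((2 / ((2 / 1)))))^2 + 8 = 2143 / 289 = 7.42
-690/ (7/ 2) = -1380/ 7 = -197.14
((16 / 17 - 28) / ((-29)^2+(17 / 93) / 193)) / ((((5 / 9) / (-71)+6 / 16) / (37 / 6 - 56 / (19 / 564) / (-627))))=-0.77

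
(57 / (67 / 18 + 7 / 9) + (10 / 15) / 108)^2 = 4214809 / 26244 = 160.60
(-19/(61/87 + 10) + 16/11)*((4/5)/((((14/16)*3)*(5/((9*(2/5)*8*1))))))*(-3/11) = 797184/5187875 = 0.15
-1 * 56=-56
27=27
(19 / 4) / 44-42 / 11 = -653 / 176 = -3.71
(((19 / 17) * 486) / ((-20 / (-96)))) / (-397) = -6.57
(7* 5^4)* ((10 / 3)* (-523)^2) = 11966893750 / 3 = 3988964583.33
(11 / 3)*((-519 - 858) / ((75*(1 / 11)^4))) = -24640803 / 25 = -985632.12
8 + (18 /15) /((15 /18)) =236 /25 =9.44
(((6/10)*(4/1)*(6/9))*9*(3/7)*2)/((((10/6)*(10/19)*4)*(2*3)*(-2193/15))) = -513/127925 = -0.00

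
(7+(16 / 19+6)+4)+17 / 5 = 2018 / 95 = 21.24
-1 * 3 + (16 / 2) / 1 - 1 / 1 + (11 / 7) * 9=127 / 7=18.14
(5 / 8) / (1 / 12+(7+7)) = 15 / 338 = 0.04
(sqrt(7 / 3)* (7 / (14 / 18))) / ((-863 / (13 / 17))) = -39* sqrt(21) / 14671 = -0.01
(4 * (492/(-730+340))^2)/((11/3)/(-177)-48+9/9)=-1785222/13186225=-0.14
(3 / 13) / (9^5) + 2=511759 / 255879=2.00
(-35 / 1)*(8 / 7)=-40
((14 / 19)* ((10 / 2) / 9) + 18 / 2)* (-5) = -47.05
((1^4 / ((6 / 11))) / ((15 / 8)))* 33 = 484 / 15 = 32.27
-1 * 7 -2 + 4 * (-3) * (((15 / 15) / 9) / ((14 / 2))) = -193 / 21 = -9.19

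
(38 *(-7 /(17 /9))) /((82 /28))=-33516 /697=-48.09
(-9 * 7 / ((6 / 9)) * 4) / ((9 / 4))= -168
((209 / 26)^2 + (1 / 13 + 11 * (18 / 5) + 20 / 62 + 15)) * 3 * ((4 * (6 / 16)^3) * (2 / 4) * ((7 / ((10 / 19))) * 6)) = 405067051557 / 134118400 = 3020.22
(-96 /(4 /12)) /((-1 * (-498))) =-48 /83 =-0.58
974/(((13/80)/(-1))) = -77920/13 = -5993.85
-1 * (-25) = 25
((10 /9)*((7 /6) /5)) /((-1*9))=-7 /243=-0.03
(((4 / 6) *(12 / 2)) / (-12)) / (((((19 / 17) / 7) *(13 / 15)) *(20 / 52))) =-119 / 19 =-6.26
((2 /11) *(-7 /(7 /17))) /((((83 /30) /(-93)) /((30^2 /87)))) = 28458000 /26477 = 1074.82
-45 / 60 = -3 / 4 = -0.75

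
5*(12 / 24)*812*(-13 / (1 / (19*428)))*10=-2146034800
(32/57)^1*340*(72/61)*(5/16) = 70.41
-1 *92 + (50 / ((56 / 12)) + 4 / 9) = -5093 / 63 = -80.84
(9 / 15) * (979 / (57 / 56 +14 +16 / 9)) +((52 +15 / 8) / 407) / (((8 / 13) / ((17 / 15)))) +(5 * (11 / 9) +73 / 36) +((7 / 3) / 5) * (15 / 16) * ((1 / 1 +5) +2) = 464921345881 / 9922334400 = 46.86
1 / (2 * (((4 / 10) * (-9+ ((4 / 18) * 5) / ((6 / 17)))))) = -135 / 632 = -0.21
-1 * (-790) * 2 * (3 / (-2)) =-2370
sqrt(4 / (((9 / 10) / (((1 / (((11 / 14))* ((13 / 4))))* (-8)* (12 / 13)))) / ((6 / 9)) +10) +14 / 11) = sqrt(23904388465034) / 3758359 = 1.30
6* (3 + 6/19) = 378/19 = 19.89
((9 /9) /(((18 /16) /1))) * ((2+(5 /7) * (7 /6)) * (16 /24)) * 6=272 /27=10.07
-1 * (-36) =36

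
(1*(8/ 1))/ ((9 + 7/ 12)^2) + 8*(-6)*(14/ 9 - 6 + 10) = -10576544/ 39675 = -266.58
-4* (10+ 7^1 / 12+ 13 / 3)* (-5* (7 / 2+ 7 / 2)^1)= 2088.33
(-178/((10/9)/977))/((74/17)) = -13303809/370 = -35956.24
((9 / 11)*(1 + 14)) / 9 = 15 / 11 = 1.36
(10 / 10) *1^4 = 1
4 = 4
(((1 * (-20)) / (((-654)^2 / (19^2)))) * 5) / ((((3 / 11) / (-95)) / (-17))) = -160329125 / 320787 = -499.80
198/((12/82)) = 1353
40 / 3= 13.33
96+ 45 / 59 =5709 / 59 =96.76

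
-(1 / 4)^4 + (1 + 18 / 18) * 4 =2047 / 256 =8.00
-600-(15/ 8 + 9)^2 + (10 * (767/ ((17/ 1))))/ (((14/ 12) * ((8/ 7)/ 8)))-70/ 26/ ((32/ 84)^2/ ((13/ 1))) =475353/ 272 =1747.62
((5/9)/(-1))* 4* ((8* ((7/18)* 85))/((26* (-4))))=5950/1053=5.65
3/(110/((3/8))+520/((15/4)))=1/144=0.01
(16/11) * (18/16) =18/11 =1.64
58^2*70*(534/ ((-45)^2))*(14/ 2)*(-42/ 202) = -410771312/ 4545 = -90378.73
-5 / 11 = -0.45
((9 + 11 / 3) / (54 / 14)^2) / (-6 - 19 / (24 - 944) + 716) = 34960 / 29154897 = 0.00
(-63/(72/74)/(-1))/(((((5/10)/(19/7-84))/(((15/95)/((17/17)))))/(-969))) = 3221109/2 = 1610554.50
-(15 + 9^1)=-24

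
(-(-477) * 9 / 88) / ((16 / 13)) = 55809 / 1408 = 39.64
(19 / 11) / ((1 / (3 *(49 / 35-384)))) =-109041 / 55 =-1982.56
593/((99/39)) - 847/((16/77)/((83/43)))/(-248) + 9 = 1544650585/5630592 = 274.33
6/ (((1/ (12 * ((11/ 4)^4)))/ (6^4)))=10673289/ 2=5336644.50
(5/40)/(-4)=-1/32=-0.03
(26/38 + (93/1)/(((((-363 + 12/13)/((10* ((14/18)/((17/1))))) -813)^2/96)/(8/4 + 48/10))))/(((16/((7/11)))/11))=22295816139779/72000809742256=0.31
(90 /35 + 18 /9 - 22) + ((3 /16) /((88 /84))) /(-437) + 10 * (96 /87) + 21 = 456075371 /31226272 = 14.61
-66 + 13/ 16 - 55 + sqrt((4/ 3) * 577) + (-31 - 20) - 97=-4291/ 16 + 2 * sqrt(1731)/ 3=-240.45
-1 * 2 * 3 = -6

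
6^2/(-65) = -0.55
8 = 8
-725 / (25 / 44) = -1276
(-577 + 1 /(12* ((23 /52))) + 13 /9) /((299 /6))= -11.55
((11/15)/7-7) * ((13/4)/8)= -2353/840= -2.80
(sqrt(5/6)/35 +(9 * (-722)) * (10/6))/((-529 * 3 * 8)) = 1805/2116 - sqrt(30)/2666160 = 0.85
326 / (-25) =-13.04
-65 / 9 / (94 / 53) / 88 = -3445 / 74448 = -0.05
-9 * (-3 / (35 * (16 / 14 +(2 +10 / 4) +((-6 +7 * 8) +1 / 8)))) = 24 / 1735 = 0.01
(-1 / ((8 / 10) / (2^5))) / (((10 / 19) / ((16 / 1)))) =-1216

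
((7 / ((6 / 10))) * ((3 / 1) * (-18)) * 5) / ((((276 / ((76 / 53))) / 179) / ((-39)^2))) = -5431567050 / 1219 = -4455756.40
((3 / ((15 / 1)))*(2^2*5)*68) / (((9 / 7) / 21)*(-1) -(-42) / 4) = 26656 / 1023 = 26.06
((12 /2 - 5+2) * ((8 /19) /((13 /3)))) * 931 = 3528 /13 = 271.38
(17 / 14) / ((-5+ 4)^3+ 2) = 17 / 14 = 1.21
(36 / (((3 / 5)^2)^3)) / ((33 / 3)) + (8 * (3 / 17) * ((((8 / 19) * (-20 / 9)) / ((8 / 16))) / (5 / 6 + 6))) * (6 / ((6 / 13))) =65.12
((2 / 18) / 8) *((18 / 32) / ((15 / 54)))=0.03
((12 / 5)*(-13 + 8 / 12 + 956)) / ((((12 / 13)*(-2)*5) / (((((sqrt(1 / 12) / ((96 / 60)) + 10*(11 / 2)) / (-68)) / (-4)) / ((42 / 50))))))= -2024165 / 34272 - 184015*sqrt(3) / 1645056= -59.26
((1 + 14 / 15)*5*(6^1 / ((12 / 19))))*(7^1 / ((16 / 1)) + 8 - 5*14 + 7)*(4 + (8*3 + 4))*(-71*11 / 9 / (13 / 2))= 83484214 / 39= 2140620.87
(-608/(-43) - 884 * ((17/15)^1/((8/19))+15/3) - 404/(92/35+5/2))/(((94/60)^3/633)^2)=-30951338905278389700000/166398747033773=-186007043.06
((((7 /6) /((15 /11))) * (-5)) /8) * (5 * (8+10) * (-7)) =2695 /8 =336.88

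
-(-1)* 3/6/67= 1/134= 0.01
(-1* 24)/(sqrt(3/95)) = -8* sqrt(285) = -135.06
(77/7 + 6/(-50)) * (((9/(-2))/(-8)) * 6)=918/25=36.72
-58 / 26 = -29 / 13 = -2.23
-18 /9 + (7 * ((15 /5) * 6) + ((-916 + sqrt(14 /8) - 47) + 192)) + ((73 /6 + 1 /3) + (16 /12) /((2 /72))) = -1173 /2 + sqrt(7) /2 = -585.18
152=152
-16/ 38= -8/ 19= -0.42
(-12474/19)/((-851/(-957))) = -11937618/16169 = -738.30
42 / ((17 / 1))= 42 / 17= 2.47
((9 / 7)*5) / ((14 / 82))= 37.65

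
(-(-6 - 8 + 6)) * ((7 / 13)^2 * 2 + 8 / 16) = 1460 / 169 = 8.64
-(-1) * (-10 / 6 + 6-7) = -8 / 3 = -2.67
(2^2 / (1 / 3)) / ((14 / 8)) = 48 / 7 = 6.86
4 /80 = 1 /20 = 0.05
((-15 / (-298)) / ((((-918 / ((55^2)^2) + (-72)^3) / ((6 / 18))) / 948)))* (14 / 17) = -50602956250 / 1441890189027549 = -0.00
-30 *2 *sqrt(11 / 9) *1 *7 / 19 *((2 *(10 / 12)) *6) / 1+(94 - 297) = -1400 *sqrt(11) / 19 - 203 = -447.38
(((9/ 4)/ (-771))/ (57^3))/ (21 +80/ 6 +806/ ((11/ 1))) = -11/ 75114856956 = -0.00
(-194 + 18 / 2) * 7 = -1295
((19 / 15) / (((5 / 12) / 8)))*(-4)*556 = -1352192 / 25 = -54087.68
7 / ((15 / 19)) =133 / 15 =8.87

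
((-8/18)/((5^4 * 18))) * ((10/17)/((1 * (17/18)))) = -8/325125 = -0.00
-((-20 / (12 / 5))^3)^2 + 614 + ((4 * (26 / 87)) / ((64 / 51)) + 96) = -56520383011 / 169128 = -334187.02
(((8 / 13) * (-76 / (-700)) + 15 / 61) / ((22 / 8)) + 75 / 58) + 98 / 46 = 7203206067 / 2036384350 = 3.54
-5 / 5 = -1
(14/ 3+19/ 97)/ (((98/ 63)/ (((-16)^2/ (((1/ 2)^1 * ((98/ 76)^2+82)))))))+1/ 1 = 1651252991/ 82029311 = 20.13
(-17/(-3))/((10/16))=136/15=9.07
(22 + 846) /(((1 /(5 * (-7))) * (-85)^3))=6076 /122825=0.05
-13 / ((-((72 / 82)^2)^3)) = 61751355133 / 2176782336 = 28.37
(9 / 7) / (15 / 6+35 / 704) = 6336 / 12565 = 0.50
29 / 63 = 0.46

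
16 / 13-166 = -2142 / 13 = -164.77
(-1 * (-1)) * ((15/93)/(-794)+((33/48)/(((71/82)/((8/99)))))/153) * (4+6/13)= 0.00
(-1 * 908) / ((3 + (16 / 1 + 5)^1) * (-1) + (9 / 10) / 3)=9080 / 237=38.31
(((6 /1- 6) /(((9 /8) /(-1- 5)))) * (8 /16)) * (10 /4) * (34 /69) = 0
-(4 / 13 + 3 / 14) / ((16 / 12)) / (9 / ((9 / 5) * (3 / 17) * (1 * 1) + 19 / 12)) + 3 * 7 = 1331345 / 63648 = 20.92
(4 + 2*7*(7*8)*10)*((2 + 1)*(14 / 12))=27454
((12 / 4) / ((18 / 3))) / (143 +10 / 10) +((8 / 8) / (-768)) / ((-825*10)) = 22001 / 6336000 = 0.00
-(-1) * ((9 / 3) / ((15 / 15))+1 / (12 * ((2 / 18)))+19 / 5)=151 / 20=7.55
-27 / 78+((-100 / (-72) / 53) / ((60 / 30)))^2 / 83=-1359705179 / 3928060656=-0.35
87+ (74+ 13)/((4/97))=8787/4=2196.75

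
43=43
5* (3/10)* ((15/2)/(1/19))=855/4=213.75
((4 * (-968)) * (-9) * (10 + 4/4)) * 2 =766656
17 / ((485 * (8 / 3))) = 51 / 3880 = 0.01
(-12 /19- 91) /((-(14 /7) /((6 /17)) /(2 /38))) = 5223 /6137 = 0.85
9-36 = -27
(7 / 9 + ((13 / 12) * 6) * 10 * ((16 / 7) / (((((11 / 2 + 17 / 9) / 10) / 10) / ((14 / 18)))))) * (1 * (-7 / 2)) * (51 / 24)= -31839827 / 2736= -11637.36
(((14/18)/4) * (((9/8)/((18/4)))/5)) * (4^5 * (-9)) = -448/5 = -89.60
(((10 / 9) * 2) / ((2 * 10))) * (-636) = -212 / 3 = -70.67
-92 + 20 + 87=15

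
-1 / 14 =-0.07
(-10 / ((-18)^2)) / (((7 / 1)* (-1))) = 5 / 1134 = 0.00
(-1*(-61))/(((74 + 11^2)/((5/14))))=61/546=0.11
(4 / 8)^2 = 1 / 4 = 0.25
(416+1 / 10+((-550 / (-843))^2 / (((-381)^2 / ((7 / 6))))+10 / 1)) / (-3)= -1318675365215387 / 9284266754010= -142.03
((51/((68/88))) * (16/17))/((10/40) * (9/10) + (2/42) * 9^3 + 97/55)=650496/384353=1.69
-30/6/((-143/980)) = 4900/143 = 34.27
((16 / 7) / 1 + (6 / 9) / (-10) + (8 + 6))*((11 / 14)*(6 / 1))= 18733 / 245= 76.46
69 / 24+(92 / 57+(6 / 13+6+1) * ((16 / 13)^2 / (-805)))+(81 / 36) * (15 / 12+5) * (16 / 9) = 23770839103 / 806474760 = 29.47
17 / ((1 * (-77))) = -17 / 77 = -0.22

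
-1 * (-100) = 100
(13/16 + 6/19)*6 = 6.77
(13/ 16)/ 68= 13/ 1088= 0.01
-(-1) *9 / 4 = 9 / 4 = 2.25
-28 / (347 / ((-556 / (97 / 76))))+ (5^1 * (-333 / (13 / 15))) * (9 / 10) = -1482377977 / 875134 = -1693.89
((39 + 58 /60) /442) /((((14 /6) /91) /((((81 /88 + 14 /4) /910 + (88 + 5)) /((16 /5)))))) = 811813361 /7920640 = 102.49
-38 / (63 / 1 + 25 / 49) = -931 / 1556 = -0.60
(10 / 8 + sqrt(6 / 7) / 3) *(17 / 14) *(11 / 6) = 187 *sqrt(42) / 1764 + 935 / 336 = 3.47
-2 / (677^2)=-2 / 458329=-0.00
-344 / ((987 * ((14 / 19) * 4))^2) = -15523 / 381874248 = -0.00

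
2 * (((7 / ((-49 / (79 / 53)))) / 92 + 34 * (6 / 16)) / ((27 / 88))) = 19144576 / 230391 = 83.10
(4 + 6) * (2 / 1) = 20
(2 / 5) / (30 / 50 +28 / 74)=74 / 181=0.41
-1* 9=-9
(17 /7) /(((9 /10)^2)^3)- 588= -2170411156 /3720087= -583.43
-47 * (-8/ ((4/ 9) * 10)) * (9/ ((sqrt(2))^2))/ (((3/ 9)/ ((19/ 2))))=216999/ 20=10849.95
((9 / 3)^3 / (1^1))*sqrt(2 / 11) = 27*sqrt(22) / 11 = 11.51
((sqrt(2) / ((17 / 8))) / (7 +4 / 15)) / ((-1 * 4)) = -30 * sqrt(2) / 1853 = -0.02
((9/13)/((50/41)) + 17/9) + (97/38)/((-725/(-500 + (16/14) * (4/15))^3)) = 182138201864660677/414603393750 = 439307.07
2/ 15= 0.13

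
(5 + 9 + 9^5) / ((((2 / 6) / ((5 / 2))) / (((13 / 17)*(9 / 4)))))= 103655565 / 136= 762173.27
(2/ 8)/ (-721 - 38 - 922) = -1/ 6724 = -0.00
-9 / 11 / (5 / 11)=-1.80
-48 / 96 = -1 / 2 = -0.50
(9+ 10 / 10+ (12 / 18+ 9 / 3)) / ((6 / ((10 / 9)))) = 205 / 81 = 2.53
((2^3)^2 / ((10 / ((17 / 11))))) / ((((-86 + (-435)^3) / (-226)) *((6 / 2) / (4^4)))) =31473664 / 13581638565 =0.00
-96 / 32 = -3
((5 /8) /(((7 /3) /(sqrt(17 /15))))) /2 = sqrt(255) /112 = 0.14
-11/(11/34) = -34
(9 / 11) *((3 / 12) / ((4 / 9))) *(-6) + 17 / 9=-691 / 792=-0.87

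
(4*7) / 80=7 / 20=0.35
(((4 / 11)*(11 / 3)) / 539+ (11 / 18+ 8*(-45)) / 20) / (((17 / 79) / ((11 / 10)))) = -91.84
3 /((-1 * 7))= -3 /7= -0.43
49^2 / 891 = 2401 / 891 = 2.69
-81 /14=-5.79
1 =1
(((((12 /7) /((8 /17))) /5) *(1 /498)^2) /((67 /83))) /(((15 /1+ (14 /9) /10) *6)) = 17 /424771424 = 0.00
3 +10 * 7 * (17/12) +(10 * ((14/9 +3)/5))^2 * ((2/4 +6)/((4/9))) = 11846/9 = 1316.22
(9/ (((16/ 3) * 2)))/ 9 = 3/ 32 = 0.09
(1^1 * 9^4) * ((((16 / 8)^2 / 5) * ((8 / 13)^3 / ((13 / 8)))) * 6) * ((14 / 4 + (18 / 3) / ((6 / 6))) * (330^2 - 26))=667097037176832 / 142805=4671384315.51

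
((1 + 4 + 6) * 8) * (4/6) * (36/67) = 2112/67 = 31.52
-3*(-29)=87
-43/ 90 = -0.48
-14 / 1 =-14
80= 80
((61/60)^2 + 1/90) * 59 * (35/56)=221899/5760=38.52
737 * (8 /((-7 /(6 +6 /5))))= -212256 /35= -6064.46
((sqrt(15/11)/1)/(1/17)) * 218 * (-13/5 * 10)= -96356 * sqrt(165)/11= -112519.57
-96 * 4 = -384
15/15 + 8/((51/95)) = 811/51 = 15.90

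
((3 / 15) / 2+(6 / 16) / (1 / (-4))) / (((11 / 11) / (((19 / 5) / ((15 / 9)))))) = -399 / 125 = -3.19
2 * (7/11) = 14/11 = 1.27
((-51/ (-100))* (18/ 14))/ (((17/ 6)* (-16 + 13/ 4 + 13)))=162/ 175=0.93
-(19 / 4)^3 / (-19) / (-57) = -19 / 192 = -0.10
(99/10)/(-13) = -99/130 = -0.76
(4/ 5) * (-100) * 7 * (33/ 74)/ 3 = -3080/ 37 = -83.24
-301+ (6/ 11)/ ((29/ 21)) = -95893/ 319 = -300.61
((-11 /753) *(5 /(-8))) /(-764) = -55 /4602336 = -0.00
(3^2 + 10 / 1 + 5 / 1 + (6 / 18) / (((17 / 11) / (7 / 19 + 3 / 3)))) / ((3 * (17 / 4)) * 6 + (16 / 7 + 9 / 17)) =329588 / 1075989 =0.31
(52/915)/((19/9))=156/5795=0.03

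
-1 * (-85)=85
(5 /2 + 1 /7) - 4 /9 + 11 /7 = 3.77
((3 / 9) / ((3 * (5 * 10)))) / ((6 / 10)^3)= 5 / 486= 0.01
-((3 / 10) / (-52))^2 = -9 / 270400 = -0.00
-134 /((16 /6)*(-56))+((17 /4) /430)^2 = 18584473 /20708800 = 0.90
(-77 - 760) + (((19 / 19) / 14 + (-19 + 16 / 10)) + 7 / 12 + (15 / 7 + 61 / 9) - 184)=-1296319 / 1260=-1028.82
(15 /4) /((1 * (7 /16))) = 60 /7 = 8.57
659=659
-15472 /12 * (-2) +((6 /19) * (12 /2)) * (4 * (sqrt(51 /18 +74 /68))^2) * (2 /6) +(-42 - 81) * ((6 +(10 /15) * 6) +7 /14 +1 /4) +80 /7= 34667977 /27132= 1277.75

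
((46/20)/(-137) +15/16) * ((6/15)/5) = 10091/137000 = 0.07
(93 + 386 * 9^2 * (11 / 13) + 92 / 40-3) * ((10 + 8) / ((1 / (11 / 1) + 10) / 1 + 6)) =113891547 / 3835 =29697.93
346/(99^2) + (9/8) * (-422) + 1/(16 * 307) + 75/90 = -473.88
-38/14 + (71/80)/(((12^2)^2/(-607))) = -31820399/11612160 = -2.74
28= 28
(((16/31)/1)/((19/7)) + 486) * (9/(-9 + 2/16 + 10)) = 2290928/589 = 3889.52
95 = 95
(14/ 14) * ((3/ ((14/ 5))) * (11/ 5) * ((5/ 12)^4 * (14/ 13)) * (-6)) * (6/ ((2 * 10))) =-1375/ 9984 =-0.14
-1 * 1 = -1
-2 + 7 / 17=-1.59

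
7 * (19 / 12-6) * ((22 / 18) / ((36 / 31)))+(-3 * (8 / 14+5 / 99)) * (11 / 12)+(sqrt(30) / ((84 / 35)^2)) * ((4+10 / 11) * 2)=-932125 / 27216+75 * sqrt(30) / 44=-24.91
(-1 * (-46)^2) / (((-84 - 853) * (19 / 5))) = 10580 / 17803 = 0.59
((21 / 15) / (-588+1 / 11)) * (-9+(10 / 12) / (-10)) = 8393 / 388020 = 0.02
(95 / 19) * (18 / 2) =45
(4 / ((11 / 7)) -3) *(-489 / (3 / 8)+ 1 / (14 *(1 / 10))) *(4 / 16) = 45615 / 308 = 148.10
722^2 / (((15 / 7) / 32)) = 116767616 / 15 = 7784507.73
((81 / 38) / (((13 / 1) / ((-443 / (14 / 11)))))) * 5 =-1973565 / 6916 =-285.36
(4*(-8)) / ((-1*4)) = 8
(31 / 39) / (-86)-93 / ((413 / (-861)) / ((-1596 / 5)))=-61232793121 / 989430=-61886.94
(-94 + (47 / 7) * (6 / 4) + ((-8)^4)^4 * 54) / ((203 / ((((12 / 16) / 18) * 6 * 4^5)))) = 27237770546336609408 / 1421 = 19168029941123581.57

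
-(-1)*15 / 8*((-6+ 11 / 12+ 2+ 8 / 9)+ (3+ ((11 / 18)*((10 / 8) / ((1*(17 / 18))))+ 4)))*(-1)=-4295 / 408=-10.53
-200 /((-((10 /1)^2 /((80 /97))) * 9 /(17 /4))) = 680 /873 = 0.78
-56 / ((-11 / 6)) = 336 / 11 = 30.55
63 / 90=7 / 10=0.70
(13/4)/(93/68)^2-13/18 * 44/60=313417/259470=1.21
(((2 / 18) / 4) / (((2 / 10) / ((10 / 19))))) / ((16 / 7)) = 175 / 5472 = 0.03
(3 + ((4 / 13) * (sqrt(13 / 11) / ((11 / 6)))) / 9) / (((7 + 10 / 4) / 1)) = 16 * sqrt(143) / 89661 + 6 / 19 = 0.32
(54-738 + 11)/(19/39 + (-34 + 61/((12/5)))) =83.13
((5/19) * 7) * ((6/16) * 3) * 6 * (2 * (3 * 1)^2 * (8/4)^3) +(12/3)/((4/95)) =35825/19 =1885.53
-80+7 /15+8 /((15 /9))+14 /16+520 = 53537 /120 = 446.14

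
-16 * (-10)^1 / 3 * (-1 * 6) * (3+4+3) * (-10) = 32000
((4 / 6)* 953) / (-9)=-1906 / 27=-70.59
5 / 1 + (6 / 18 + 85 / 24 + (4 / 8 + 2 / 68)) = 1279 / 136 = 9.40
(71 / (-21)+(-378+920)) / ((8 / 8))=11311 / 21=538.62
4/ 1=4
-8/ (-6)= 4/ 3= 1.33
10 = 10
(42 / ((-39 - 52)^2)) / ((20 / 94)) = 141 / 5915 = 0.02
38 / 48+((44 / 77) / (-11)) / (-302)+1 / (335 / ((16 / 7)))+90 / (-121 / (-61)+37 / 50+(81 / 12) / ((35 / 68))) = 22763252385389 / 3512177656680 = 6.48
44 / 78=22 / 39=0.56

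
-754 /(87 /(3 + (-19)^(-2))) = -28184 /1083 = -26.02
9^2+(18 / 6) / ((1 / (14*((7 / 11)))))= 107.73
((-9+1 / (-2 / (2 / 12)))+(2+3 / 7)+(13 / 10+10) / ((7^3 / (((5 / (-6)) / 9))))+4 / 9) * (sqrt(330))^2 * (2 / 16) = -1582405 / 6174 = -256.30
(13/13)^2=1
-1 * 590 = -590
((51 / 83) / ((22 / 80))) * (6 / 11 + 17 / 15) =37672 / 10043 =3.75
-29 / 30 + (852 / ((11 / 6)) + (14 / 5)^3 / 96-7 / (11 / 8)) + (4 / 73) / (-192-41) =42929690469 / 93549500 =458.90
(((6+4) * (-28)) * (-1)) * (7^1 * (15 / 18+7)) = 46060 / 3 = 15353.33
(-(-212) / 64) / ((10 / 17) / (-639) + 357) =575739 / 62049296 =0.01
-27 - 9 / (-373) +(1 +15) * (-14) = -93614 / 373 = -250.98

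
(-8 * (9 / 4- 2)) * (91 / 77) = -26 / 11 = -2.36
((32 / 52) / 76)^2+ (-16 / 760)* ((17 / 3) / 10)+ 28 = 128064613 / 4575675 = 27.99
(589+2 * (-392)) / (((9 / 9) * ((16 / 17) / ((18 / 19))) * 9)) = -3315 / 152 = -21.81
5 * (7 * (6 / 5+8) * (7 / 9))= 2254 / 9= 250.44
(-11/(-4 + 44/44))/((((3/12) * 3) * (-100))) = -11/225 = -0.05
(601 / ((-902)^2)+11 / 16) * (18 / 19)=1060965 / 1627208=0.65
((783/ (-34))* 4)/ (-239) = 1566/ 4063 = 0.39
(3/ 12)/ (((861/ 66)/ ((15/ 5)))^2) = 1089/ 82369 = 0.01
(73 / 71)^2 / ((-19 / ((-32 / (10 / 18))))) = 1534752 / 478895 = 3.20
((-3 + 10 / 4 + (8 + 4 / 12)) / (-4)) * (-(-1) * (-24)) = 47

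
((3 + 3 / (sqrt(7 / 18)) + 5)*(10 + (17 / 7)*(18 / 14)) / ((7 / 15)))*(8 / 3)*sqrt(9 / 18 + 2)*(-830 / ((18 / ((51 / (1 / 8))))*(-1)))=4354910400*sqrt(35) / 2401 + 5806547200*sqrt(10) / 1029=28574953.99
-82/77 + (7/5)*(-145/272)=-37935/20944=-1.81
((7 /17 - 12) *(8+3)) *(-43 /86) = 63.74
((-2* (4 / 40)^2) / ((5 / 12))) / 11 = -6 / 1375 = -0.00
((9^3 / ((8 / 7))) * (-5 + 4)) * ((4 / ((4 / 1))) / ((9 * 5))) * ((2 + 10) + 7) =-10773 / 40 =-269.32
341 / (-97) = -341 / 97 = -3.52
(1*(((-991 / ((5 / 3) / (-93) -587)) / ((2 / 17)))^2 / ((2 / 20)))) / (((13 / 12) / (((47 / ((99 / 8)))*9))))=215578191281220 / 3318098927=64970.39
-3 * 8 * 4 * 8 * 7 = -5376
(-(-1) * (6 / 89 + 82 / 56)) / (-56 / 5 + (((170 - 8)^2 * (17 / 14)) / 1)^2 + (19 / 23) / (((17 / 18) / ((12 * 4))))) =52235645 / 34633364404956176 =0.00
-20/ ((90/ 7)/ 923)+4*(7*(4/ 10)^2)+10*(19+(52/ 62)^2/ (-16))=-536989349/ 432450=-1241.74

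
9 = 9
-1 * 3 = -3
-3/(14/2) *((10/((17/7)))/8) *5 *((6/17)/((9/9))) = -225/578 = -0.39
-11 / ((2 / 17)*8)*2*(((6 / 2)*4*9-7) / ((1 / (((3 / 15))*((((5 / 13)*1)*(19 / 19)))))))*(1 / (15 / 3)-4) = 358853 / 520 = 690.10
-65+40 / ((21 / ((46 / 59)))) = -78695 / 1239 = -63.51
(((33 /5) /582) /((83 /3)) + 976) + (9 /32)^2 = 40235090671 /41221120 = 976.08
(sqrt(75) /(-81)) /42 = -5 * sqrt(3) /3402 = -0.00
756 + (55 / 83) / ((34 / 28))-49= 998347 / 1411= 707.55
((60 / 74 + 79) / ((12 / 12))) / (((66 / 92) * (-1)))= -135838 / 1221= -111.25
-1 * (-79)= 79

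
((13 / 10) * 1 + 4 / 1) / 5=53 / 50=1.06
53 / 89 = 0.60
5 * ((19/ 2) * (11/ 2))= 1045/ 4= 261.25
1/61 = 0.02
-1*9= -9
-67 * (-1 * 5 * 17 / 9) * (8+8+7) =130985 / 9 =14553.89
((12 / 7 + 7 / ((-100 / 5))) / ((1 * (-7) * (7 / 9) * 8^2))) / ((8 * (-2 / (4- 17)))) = -22347 / 7024640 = -0.00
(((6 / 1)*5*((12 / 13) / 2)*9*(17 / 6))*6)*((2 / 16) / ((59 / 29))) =199665 / 1534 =130.16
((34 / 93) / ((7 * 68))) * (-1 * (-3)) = 1 / 434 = 0.00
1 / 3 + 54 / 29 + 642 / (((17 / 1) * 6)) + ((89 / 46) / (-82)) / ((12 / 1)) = 8.49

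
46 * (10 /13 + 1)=1058 /13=81.38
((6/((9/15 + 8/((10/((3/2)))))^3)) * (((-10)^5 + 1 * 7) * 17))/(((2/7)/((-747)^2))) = -3415556727625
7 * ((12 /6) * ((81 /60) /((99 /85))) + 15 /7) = 687 /22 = 31.23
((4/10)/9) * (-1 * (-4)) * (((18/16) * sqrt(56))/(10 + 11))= 2 * sqrt(14)/105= 0.07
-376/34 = -188/17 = -11.06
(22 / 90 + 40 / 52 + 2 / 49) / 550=30227 / 15765750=0.00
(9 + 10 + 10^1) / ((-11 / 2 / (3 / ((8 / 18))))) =-783 / 22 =-35.59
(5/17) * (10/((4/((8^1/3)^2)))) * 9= 800/17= 47.06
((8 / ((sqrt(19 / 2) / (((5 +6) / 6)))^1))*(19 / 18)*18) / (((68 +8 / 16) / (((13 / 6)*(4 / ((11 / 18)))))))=416*sqrt(38) / 137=18.72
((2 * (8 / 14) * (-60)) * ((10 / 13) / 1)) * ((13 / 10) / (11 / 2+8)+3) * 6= -267520 / 273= -979.93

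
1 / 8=0.12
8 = 8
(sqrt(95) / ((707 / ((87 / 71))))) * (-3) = -261 * sqrt(95) / 50197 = -0.05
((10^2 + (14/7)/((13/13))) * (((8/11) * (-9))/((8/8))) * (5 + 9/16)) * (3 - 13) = 408510/11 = 37137.27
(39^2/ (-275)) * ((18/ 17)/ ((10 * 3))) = -4563/ 23375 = -0.20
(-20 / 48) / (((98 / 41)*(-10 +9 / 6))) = 205 / 9996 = 0.02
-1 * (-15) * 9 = 135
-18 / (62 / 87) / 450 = -87 / 1550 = -0.06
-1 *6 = -6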